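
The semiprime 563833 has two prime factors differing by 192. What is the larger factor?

Since p = q + 192, we have 563833 = q(q + 192), so q² + 192q − 563833 = 0.
Discriminant: 192² + 4·563833 = 36864 + 2255332 = 2292196; √2292196 = 1514.
q = (−192 + 1514)/2 = 661, and p = q + 192 = 853.
Check: 661 · 853 = 563833.

853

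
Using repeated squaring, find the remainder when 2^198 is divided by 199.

1

2^1 ≡ 2 (mod 199)
2^2 ≡ 2^2 = 4 ≡ 4 (mod 199)
2^4 ≡ 4^2 = 16 ≡ 16 (mod 199)
2^8 ≡ 16^2 = 256 ≡ 57 (mod 199)
2^16 ≡ 57^2 = 3249 ≡ 65 (mod 199)
2^32 ≡ 65^2 = 4225 ≡ 46 (mod 199)
2^64 ≡ 46^2 = 2116 ≡ 126 (mod 199)
2^128 ≡ 126^2 = 15876 ≡ 155 (mod 199)
198 = 128 + 64 + 4 + 2 in binary powers of 2.
So 2^198 ≡ 155 · 126 · 16 · 4 ≡ 1 (mod 199).
Since the result is 1, base 2 gives no evidence that 199 is composite.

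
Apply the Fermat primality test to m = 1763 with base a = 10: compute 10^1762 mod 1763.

1330

10^1 ≡ 10 (mod 1763)
10^2 ≡ 10^2 = 100 ≡ 100 (mod 1763)
10^4 ≡ 100^2 = 10000 ≡ 1185 (mod 1763)
10^8 ≡ 1185^2 = 1404225 ≡ 877 (mod 1763)
10^16 ≡ 877^2 = 769129 ≡ 461 (mod 1763)
10^32 ≡ 461^2 = 212521 ≡ 961 (mod 1763)
10^64 ≡ 961^2 = 923521 ≡ 1472 (mod 1763)
10^128 ≡ 1472^2 = 2166784 ≡ 57 (mod 1763)
10^256 ≡ 57^2 = 3249 ≡ 1486 (mod 1763)
10^512 ≡ 1486^2 = 2208196 ≡ 920 (mod 1763)
10^1024 ≡ 920^2 = 846400 ≡ 160 (mod 1763)
1762 = 1024 + 512 + 128 + 64 + 32 + 2 in binary powers of 2.
So 10^1762 ≡ 160 · 920 · 57 · 1472 · 961 · 100 ≡ 1330 (mod 1763).
Since 1330 ≠ 1, base 10 is a Fermat witness: 1763 is composite.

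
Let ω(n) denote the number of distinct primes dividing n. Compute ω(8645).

8645 = 5 · 1729
1729 = 7 · 247
247 = 13 · 19
8645 = 5 · 7 · 13 · 19, which has 4 distinct prime factors.

4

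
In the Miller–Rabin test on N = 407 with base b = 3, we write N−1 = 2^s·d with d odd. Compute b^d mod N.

407 − 1 = 406 = 2^1 · 203, so d = 203.
3^1 ≡ 3 (mod 407)
3^2 ≡ 3^2 = 9 ≡ 9 (mod 407)
3^4 ≡ 9^2 = 81 ≡ 81 (mod 407)
3^8 ≡ 81^2 = 6561 ≡ 49 (mod 407)
3^16 ≡ 49^2 = 2401 ≡ 366 (mod 407)
3^32 ≡ 366^2 = 133956 ≡ 53 (mod 407)
3^64 ≡ 53^2 = 2809 ≡ 367 (mod 407)
3^128 ≡ 367^2 = 134689 ≡ 379 (mod 407)
203 = 128 + 64 + 8 + 2 + 1 in binary powers of 2.
So 3^203 ≡ 379 · 367 · 49 · 9 · 3 ≡ 280 (mod 407).
Squaring chain: 280; never reaches −1, so base 3 is a Miller–Rabin witness that 407 is composite.

280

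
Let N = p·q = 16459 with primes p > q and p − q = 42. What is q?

109

Since p = q + 42, we have 16459 = q(q + 42), so q² + 42q − 16459 = 0.
Discriminant: 42² + 4·16459 = 1764 + 65836 = 67600; √67600 = 260.
q = (−42 + 260)/2 = 109, and p = q + 42 = 151.
Check: 109 · 151 = 16459.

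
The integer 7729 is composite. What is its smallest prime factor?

7729 is odd.
Digit sum 25, not divisible by 3.
Ends in 9: not divisible by 5.
7: 7729 = 7·1104 + 1
11: 7729 = 11·702 + 7
13: 7729 = 13·594 + 7
17: 7729 = 17·454 + 11
19: 7729 = 19·406 + 15
23: 7729 = 23·336 + 1
29: 7729 = 29·266 + 15
31: 7729 = 31·249 + 10
37: 7729 = 37·208 + 33
41: 7729 = 41·188 + 21
43: 7729 = 43·179 + 32
47: 7729 = 47·164 + 21
53: 7729 = 53·145 + 44
59: 7729 = 59·131

59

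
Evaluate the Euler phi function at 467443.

449280

Factor: 467443 = 61 · 79 · 97.
φ(467443) = (61−1) · (79−1) · (97−1) = 60 · 78 · 96 = 449280.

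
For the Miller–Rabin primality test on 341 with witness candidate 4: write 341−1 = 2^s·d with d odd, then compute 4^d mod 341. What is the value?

341 − 1 = 340 = 2^2 · 85, so d = 85.
4^1 ≡ 4 (mod 341)
4^2 ≡ 4^2 = 16 ≡ 16 (mod 341)
4^4 ≡ 16^2 = 256 ≡ 256 (mod 341)
4^8 ≡ 256^2 = 65536 ≡ 64 (mod 341)
4^16 ≡ 64^2 = 4096 ≡ 4 (mod 341)
4^32 ≡ 4^2 = 16 ≡ 16 (mod 341)
4^64 ≡ 16^2 = 256 ≡ 256 (mod 341)
85 = 64 + 16 + 4 + 1 in binary powers of 2.
So 4^85 ≡ 256 · 4 · 256 · 4 ≡ 1 (mod 341).
Since 4^d ≡ 1 (mod 341), base 4 does not prove 341 composite.

1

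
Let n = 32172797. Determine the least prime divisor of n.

32172797 is odd.
Digit sum 38, not divisible by 3.
Ends in 7: not divisible by 5.
7: 32172797 = 7·4596113 + 6
11: 32172797 = 11·2924799 + 8
13: 32172797 = 13·2474830 + 7
17: 32172797 = 17·1892517 + 8
19: 32172797 = 19·1693305 + 2
23: 32172797 = 23·1398817 + 6
29: 32172797 = 29·1109406 + 23
31: 32172797 = 31·1037832 + 5
37: 32172797 = 37·869535 + 2
41: 32172797 = 41·784702 + 15
43: 32172797 = 43·748204 + 25
47: 32172797 = 47·684527 + 28
53: 32172797 = 53·607033 + 48
59: 32172797 = 59·545301 + 38
61: 32172797 = 61·527422 + 55
67: 32172797 = 67·480191

67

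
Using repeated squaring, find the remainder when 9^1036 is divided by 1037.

985

9^1 ≡ 9 (mod 1037)
9^2 ≡ 9^2 = 81 ≡ 81 (mod 1037)
9^4 ≡ 81^2 = 6561 ≡ 339 (mod 1037)
9^8 ≡ 339^2 = 114921 ≡ 851 (mod 1037)
9^16 ≡ 851^2 = 724201 ≡ 375 (mod 1037)
9^32 ≡ 375^2 = 140625 ≡ 630 (mod 1037)
9^64 ≡ 630^2 = 396900 ≡ 766 (mod 1037)
9^128 ≡ 766^2 = 586756 ≡ 851 (mod 1037)
9^256 ≡ 851^2 = 724201 ≡ 375 (mod 1037)
9^512 ≡ 375^2 = 140625 ≡ 630 (mod 1037)
9^1024 ≡ 630^2 = 396900 ≡ 766 (mod 1037)
1036 = 1024 + 8 + 4 in binary powers of 2.
So 9^1036 ≡ 766 · 851 · 339 ≡ 985 (mod 1037).
Since 985 ≠ 1, base 9 is a Fermat witness: 1037 is composite.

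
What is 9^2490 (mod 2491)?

811

9^1 ≡ 9 (mod 2491)
9^2 ≡ 9^2 = 81 ≡ 81 (mod 2491)
9^4 ≡ 81^2 = 6561 ≡ 1579 (mod 2491)
9^8 ≡ 1579^2 = 2493241 ≡ 2241 (mod 2491)
9^16 ≡ 2241^2 = 5022081 ≡ 225 (mod 2491)
9^32 ≡ 225^2 = 50625 ≡ 805 (mod 2491)
9^64 ≡ 805^2 = 648025 ≡ 365 (mod 2491)
9^128 ≡ 365^2 = 133225 ≡ 1202 (mod 2491)
9^256 ≡ 1202^2 = 1444804 ≡ 24 (mod 2491)
9^512 ≡ 24^2 = 576 ≡ 576 (mod 2491)
9^1024 ≡ 576^2 = 331776 ≡ 473 (mod 2491)
9^2048 ≡ 473^2 = 223729 ≡ 2030 (mod 2491)
2490 = 2048 + 256 + 128 + 32 + 16 + 8 + 2 in binary powers of 2.
So 9^2490 ≡ 2030 · 24 · 1202 · 805 · 225 · 2241 · 81 ≡ 811 (mod 2491).
Since 811 ≠ 1, base 9 is a Fermat witness: 2491 is composite.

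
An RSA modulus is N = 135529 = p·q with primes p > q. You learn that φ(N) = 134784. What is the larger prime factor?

φ(n) = (p−1)(q−1) = n − (p+q) + 1, so p + q = 135529 − 134784 + 1 = 746.
p and q are the roots of t² − 746t + 135529 = 0.
Discriminant: 746² − 4·135529 = 556516 − 542116 = 14400; √14400 = 120.
q = (746 − 120)/2 = 313, p = (746 + 120)/2 = 433.
Check: 313 · 433 = 135529.

433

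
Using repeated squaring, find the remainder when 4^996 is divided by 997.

4^1 ≡ 4 (mod 997)
4^2 ≡ 4^2 = 16 ≡ 16 (mod 997)
4^4 ≡ 16^2 = 256 ≡ 256 (mod 997)
4^8 ≡ 256^2 = 65536 ≡ 731 (mod 997)
4^16 ≡ 731^2 = 534361 ≡ 966 (mod 997)
4^32 ≡ 966^2 = 933156 ≡ 961 (mod 997)
4^64 ≡ 961^2 = 923521 ≡ 299 (mod 997)
4^128 ≡ 299^2 = 89401 ≡ 668 (mod 997)
4^256 ≡ 668^2 = 446224 ≡ 565 (mod 997)
4^512 ≡ 565^2 = 319225 ≡ 185 (mod 997)
996 = 512 + 256 + 128 + 64 + 32 + 4 in binary powers of 2.
So 4^996 ≡ 185 · 565 · 668 · 299 · 961 · 256 ≡ 1 (mod 997).
Since the result is 1, base 4 gives no evidence that 997 is composite.

1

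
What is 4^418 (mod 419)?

1

4^1 ≡ 4 (mod 419)
4^2 ≡ 4^2 = 16 ≡ 16 (mod 419)
4^4 ≡ 16^2 = 256 ≡ 256 (mod 419)
4^8 ≡ 256^2 = 65536 ≡ 172 (mod 419)
4^16 ≡ 172^2 = 29584 ≡ 254 (mod 419)
4^32 ≡ 254^2 = 64516 ≡ 409 (mod 419)
4^64 ≡ 409^2 = 167281 ≡ 100 (mod 419)
4^128 ≡ 100^2 = 10000 ≡ 363 (mod 419)
4^256 ≡ 363^2 = 131769 ≡ 203 (mod 419)
418 = 256 + 128 + 32 + 2 in binary powers of 2.
So 4^418 ≡ 203 · 363 · 409 · 16 ≡ 1 (mod 419).
Since the result is 1, base 4 gives no evidence that 419 is composite.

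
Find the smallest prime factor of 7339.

7339 is odd.
Digit sum 22, not divisible by 3.
Ends in 9: not divisible by 5.
7: 7339 = 7·1048 + 3
11: 7339 = 11·667 + 2
13: 7339 = 13·564 + 7
17: 7339 = 17·431 + 12
19: 7339 = 19·386 + 5
23: 7339 = 23·319 + 2
29: 7339 = 29·253 + 2
31: 7339 = 31·236 + 23
37: 7339 = 37·198 + 13
41: 7339 = 41·179

41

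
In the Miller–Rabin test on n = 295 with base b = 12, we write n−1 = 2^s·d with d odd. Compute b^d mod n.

295 − 1 = 294 = 2^1 · 147, so d = 147.
12^1 ≡ 12 (mod 295)
12^2 ≡ 12^2 = 144 ≡ 144 (mod 295)
12^4 ≡ 144^2 = 20736 ≡ 86 (mod 295)
12^8 ≡ 86^2 = 7396 ≡ 21 (mod 295)
12^16 ≡ 21^2 = 441 ≡ 146 (mod 295)
12^32 ≡ 146^2 = 21316 ≡ 76 (mod 295)
12^64 ≡ 76^2 = 5776 ≡ 171 (mod 295)
12^128 ≡ 171^2 = 29241 ≡ 36 (mod 295)
147 = 128 + 16 + 2 + 1 in binary powers of 2.
So 12^147 ≡ 36 · 146 · 144 · 12 ≡ 203 (mod 295).
Squaring chain: 203; never reaches −1, so base 12 is a Miller–Rabin witness that 295 is composite.

203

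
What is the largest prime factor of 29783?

29783 = 13 · 2291
2291 = 29 · 79
79 is prime.
So 29783 = 13 · 29 · 79; the largest prime factor is 79.

79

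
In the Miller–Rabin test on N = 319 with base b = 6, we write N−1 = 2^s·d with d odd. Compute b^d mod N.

319 − 1 = 318 = 2^1 · 159, so d = 159.
6^1 ≡ 6 (mod 319)
6^2 ≡ 6^2 = 36 ≡ 36 (mod 319)
6^4 ≡ 36^2 = 1296 ≡ 20 (mod 319)
6^8 ≡ 20^2 = 400 ≡ 81 (mod 319)
6^16 ≡ 81^2 = 6561 ≡ 181 (mod 319)
6^32 ≡ 181^2 = 32761 ≡ 223 (mod 319)
6^64 ≡ 223^2 = 49729 ≡ 284 (mod 319)
6^128 ≡ 284^2 = 80656 ≡ 268 (mod 319)
159 = 128 + 16 + 8 + 4 + 2 + 1 in binary powers of 2.
So 6^159 ≡ 268 · 181 · 81 · 20 · 36 · 6 ≡ 178 (mod 319).
Squaring chain: 178; never reaches −1, so base 6 is a Miller–Rabin witness that 319 is composite.

178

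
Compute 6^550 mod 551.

6^1 ≡ 6 (mod 551)
6^2 ≡ 6^2 = 36 ≡ 36 (mod 551)
6^4 ≡ 36^2 = 1296 ≡ 194 (mod 551)
6^8 ≡ 194^2 = 37636 ≡ 168 (mod 551)
6^16 ≡ 168^2 = 28224 ≡ 123 (mod 551)
6^32 ≡ 123^2 = 15129 ≡ 252 (mod 551)
6^64 ≡ 252^2 = 63504 ≡ 139 (mod 551)
6^128 ≡ 139^2 = 19321 ≡ 36 (mod 551)
6^256 ≡ 36^2 = 1296 ≡ 194 (mod 551)
6^512 ≡ 194^2 = 37636 ≡ 168 (mod 551)
550 = 512 + 32 + 4 + 2 in binary powers of 2.
So 6^550 ≡ 168 · 252 · 194 · 36 ≡ 310 (mod 551).
Since 310 ≠ 1, base 6 is a Fermat witness: 551 is composite.

310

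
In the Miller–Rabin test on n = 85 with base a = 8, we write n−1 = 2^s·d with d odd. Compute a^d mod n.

43

85 − 1 = 84 = 2^2 · 21, so d = 21.
8^1 ≡ 8 (mod 85)
8^2 ≡ 8^2 = 64 ≡ 64 (mod 85)
8^4 ≡ 64^2 = 4096 ≡ 16 (mod 85)
8^8 ≡ 16^2 = 256 ≡ 1 (mod 85)
8^16 ≡ 1^2 = 1 ≡ 1 (mod 85)
21 = 16 + 4 + 1 in binary powers of 2.
So 8^21 ≡ 1 · 16 · 8 ≡ 43 (mod 85).
Squaring chain: 43 → 64; never reaches −1, so base 8 is a Miller–Rabin witness that 85 is composite.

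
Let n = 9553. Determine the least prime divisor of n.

9553 is odd.
Digit sum 22, not divisible by 3.
Ends in 3: not divisible by 5.
7: 9553 = 7·1364 + 5
11: 9553 = 11·868 + 5
13: 9553 = 13·734 + 11
17: 9553 = 17·561 + 16
19: 9553 = 19·502 + 15
23: 9553 = 23·415 + 8
29: 9553 = 29·329 + 12
31: 9553 = 31·308 + 5
37: 9553 = 37·258 + 7
41: 9553 = 41·233

41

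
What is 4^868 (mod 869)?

4^1 ≡ 4 (mod 869)
4^2 ≡ 4^2 = 16 ≡ 16 (mod 869)
4^4 ≡ 16^2 = 256 ≡ 256 (mod 869)
4^8 ≡ 256^2 = 65536 ≡ 361 (mod 869)
4^16 ≡ 361^2 = 130321 ≡ 840 (mod 869)
4^32 ≡ 840^2 = 705600 ≡ 841 (mod 869)
4^64 ≡ 841^2 = 707281 ≡ 784 (mod 869)
4^128 ≡ 784^2 = 614656 ≡ 273 (mod 869)
4^256 ≡ 273^2 = 74529 ≡ 664 (mod 869)
4^512 ≡ 664^2 = 440896 ≡ 313 (mod 869)
868 = 512 + 256 + 64 + 32 + 4 in binary powers of 2.
So 4^868 ≡ 313 · 664 · 784 · 841 · 256 ≡ 9 (mod 869).
Since 9 ≠ 1, base 4 is a Fermat witness: 869 is composite.

9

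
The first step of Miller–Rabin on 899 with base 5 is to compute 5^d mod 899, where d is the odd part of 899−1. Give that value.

899 − 1 = 898 = 2^1 · 449, so d = 449.
5^1 ≡ 5 (mod 899)
5^2 ≡ 5^2 = 25 ≡ 25 (mod 899)
5^4 ≡ 25^2 = 625 ≡ 625 (mod 899)
5^8 ≡ 625^2 = 390625 ≡ 459 (mod 899)
5^16 ≡ 459^2 = 210681 ≡ 315 (mod 899)
5^32 ≡ 315^2 = 99225 ≡ 335 (mod 899)
5^64 ≡ 335^2 = 112225 ≡ 749 (mod 899)
5^128 ≡ 749^2 = 561001 ≡ 25 (mod 899)
5^256 ≡ 25^2 = 625 ≡ 625 (mod 899)
449 = 256 + 128 + 64 + 1 in binary powers of 2.
So 5^449 ≡ 625 · 25 · 749 · 5 ≡ 614 (mod 899).
Squaring chain: 614; never reaches −1, so base 5 is a Miller–Rabin witness that 899 is composite.

614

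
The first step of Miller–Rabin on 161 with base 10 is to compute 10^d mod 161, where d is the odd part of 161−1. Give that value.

19

161 − 1 = 160 = 2^5 · 5, so d = 5.
10^1 ≡ 10 (mod 161)
10^2 ≡ 10^2 = 100 ≡ 100 (mod 161)
10^4 ≡ 100^2 = 10000 ≡ 18 (mod 161)
5 = 4 + 1 in binary powers of 2.
So 10^5 ≡ 18 · 10 ≡ 19 (mod 161).
Squaring chain: 19 → 39 → 72 → 32 → 58; never reaches −1, so base 10 is a Miller–Rabin witness that 161 is composite.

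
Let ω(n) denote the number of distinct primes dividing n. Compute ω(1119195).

1119195 = 3^2 · 124355
124355 = 5 · 24871
24871 = 7 · 3553
3553 = 11 · 323
323 = 17 · 19
1119195 = 3^2 · 5 · 7 · 11 · 17 · 19, which has 6 distinct prime factors.

6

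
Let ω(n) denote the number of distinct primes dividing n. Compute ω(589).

589 = 19 · 31
589 = 19 · 31, which has 2 distinct prime factors.

2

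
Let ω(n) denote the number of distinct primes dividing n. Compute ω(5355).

4

5355 = 3^2 · 595
595 = 5 · 119
119 = 7 · 17
5355 = 3^2 · 5 · 7 · 17, which has 4 distinct prime factors.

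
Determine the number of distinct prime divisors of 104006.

5

104006 = 2 · 52003
52003 = 7 · 7429
7429 = 17 · 437
437 = 19 · 23
104006 = 2 · 7 · 17 · 19 · 23, which has 5 distinct prime factors.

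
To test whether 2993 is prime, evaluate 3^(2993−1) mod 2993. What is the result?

3^1 ≡ 3 (mod 2993)
3^2 ≡ 3^2 = 9 ≡ 9 (mod 2993)
3^4 ≡ 9^2 = 81 ≡ 81 (mod 2993)
3^8 ≡ 81^2 = 6561 ≡ 575 (mod 2993)
3^16 ≡ 575^2 = 330625 ≡ 1395 (mod 2993)
3^32 ≡ 1395^2 = 1946025 ≡ 575 (mod 2993)
3^64 ≡ 575^2 = 330625 ≡ 1395 (mod 2993)
3^128 ≡ 1395^2 = 1946025 ≡ 575 (mod 2993)
3^256 ≡ 575^2 = 330625 ≡ 1395 (mod 2993)
3^512 ≡ 1395^2 = 1946025 ≡ 575 (mod 2993)
3^1024 ≡ 575^2 = 330625 ≡ 1395 (mod 2993)
3^2048 ≡ 1395^2 = 1946025 ≡ 575 (mod 2993)
2992 = 2048 + 512 + 256 + 128 + 32 + 16 in binary powers of 2.
So 3^2992 ≡ 575 · 575 · 1395 · 575 · 575 · 1395 ≡ 1395 (mod 2993).
Since 1395 ≠ 1, base 3 is a Fermat witness: 2993 is composite.

1395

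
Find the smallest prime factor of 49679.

7

49679 is odd.
Digit sum 35, not divisible by 3.
Ends in 9: not divisible by 5.
7: 49679 = 7·7097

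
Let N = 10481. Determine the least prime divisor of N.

47

10481 is odd.
Digit sum 14, not divisible by 3.
Ends in 1: not divisible by 5.
7: 10481 = 7·1497 + 2
11: 10481 = 11·952 + 9
13: 10481 = 13·806 + 3
17: 10481 = 17·616 + 9
19: 10481 = 19·551 + 12
23: 10481 = 23·455 + 16
29: 10481 = 29·361 + 12
31: 10481 = 31·338 + 3
37: 10481 = 37·283 + 10
41: 10481 = 41·255 + 26
43: 10481 = 43·243 + 32
47: 10481 = 47·223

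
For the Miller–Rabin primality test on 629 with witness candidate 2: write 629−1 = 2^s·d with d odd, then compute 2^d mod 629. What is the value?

15

629 − 1 = 628 = 2^2 · 157, so d = 157.
2^1 ≡ 2 (mod 629)
2^2 ≡ 2^2 = 4 ≡ 4 (mod 629)
2^4 ≡ 4^2 = 16 ≡ 16 (mod 629)
2^8 ≡ 16^2 = 256 ≡ 256 (mod 629)
2^16 ≡ 256^2 = 65536 ≡ 120 (mod 629)
2^32 ≡ 120^2 = 14400 ≡ 562 (mod 629)
2^64 ≡ 562^2 = 315844 ≡ 86 (mod 629)
2^128 ≡ 86^2 = 7396 ≡ 477 (mod 629)
157 = 128 + 16 + 8 + 4 + 1 in binary powers of 2.
So 2^157 ≡ 477 · 120 · 256 · 16 · 2 ≡ 15 (mod 629).
Squaring chain: 15 → 225; never reaches −1, so base 2 is a Miller–Rabin witness that 629 is composite.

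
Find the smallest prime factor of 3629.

3629 is odd.
Digit sum 20, not divisible by 3.
Ends in 9: not divisible by 5.
7: 3629 = 7·518 + 3
11: 3629 = 11·329 + 10
13: 3629 = 13·279 + 2
17: 3629 = 17·213 + 8
19: 3629 = 19·191

19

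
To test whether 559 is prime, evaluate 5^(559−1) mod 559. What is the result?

428

5^1 ≡ 5 (mod 559)
5^2 ≡ 5^2 = 25 ≡ 25 (mod 559)
5^4 ≡ 25^2 = 625 ≡ 66 (mod 559)
5^8 ≡ 66^2 = 4356 ≡ 443 (mod 559)
5^16 ≡ 443^2 = 196249 ≡ 40 (mod 559)
5^32 ≡ 40^2 = 1600 ≡ 482 (mod 559)
5^64 ≡ 482^2 = 232324 ≡ 339 (mod 559)
5^128 ≡ 339^2 = 114921 ≡ 326 (mod 559)
5^256 ≡ 326^2 = 106276 ≡ 66 (mod 559)
5^512 ≡ 66^2 = 4356 ≡ 443 (mod 559)
558 = 512 + 32 + 8 + 4 + 2 in binary powers of 2.
So 5^558 ≡ 443 · 482 · 443 · 66 · 25 ≡ 428 (mod 559).
Since 428 ≠ 1, base 5 is a Fermat witness: 559 is composite.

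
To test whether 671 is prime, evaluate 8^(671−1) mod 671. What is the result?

243

8^1 ≡ 8 (mod 671)
8^2 ≡ 8^2 = 64 ≡ 64 (mod 671)
8^4 ≡ 64^2 = 4096 ≡ 70 (mod 671)
8^8 ≡ 70^2 = 4900 ≡ 203 (mod 671)
8^16 ≡ 203^2 = 41209 ≡ 278 (mod 671)
8^32 ≡ 278^2 = 77284 ≡ 119 (mod 671)
8^64 ≡ 119^2 = 14161 ≡ 70 (mod 671)
8^128 ≡ 70^2 = 4900 ≡ 203 (mod 671)
8^256 ≡ 203^2 = 41209 ≡ 278 (mod 671)
8^512 ≡ 278^2 = 77284 ≡ 119 (mod 671)
670 = 512 + 128 + 16 + 8 + 4 + 2 in binary powers of 2.
So 8^670 ≡ 119 · 203 · 278 · 203 · 70 · 64 ≡ 243 (mod 671).
Since 243 ≠ 1, base 8 is a Fermat witness: 671 is composite.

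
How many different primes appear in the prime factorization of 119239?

119239 = 43 · 2773
2773 = 47 · 59
119239 = 43 · 47 · 59, which has 3 distinct prime factors.

3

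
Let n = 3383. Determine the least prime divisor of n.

3383 is odd.
Digit sum 17, not divisible by 3.
Ends in 3: not divisible by 5.
7: 3383 = 7·483 + 2
11: 3383 = 11·307 + 6
13: 3383 = 13·260 + 3
17: 3383 = 17·199

17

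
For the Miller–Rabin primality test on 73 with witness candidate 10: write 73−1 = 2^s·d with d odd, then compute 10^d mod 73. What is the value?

73 − 1 = 72 = 2^3 · 9, so d = 9.
10^1 ≡ 10 (mod 73)
10^2 ≡ 10^2 = 100 ≡ 27 (mod 73)
10^4 ≡ 27^2 = 729 ≡ 72 (mod 73)
10^8 ≡ 72^2 = 5184 ≡ 1 (mod 73)
9 = 8 + 1 in binary powers of 2.
So 10^9 ≡ 1 · 10 ≡ 10 (mod 73).
Squaring chain: 10 → 27 → 72; reaches −1, so base 10 does not prove 73 composite.

10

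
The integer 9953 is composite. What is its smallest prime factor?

37

9953 is odd.
Digit sum 26, not divisible by 3.
Ends in 3: not divisible by 5.
7: 9953 = 7·1421 + 6
11: 9953 = 11·904 + 9
13: 9953 = 13·765 + 8
17: 9953 = 17·585 + 8
19: 9953 = 19·523 + 16
23: 9953 = 23·432 + 17
29: 9953 = 29·343 + 6
31: 9953 = 31·321 + 2
37: 9953 = 37·269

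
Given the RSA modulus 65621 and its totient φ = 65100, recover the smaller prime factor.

φ(n) = (p−1)(q−1) = n − (p+q) + 1, so p + q = 65621 − 65100 + 1 = 522.
p and q are the roots of t² − 522t + 65621 = 0.
Discriminant: 522² − 4·65621 = 272484 − 262484 = 10000; √10000 = 100.
q = (522 − 100)/2 = 211, p = (522 + 100)/2 = 311.
Check: 211 · 311 = 65621.

211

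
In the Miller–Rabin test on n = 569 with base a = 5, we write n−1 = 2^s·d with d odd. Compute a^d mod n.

569 − 1 = 568 = 2^3 · 71, so d = 71.
5^1 ≡ 5 (mod 569)
5^2 ≡ 5^2 = 25 ≡ 25 (mod 569)
5^4 ≡ 25^2 = 625 ≡ 56 (mod 569)
5^8 ≡ 56^2 = 3136 ≡ 291 (mod 569)
5^16 ≡ 291^2 = 84681 ≡ 469 (mod 569)
5^32 ≡ 469^2 = 219961 ≡ 327 (mod 569)
5^64 ≡ 327^2 = 106929 ≡ 526 (mod 569)
71 = 64 + 4 + 2 + 1 in binary powers of 2.
So 5^71 ≡ 526 · 56 · 25 · 5 ≡ 1 (mod 569).
Since 5^d ≡ 1 (mod 569), base 5 does not prove 569 composite.

1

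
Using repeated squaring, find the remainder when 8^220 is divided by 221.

118

8^1 ≡ 8 (mod 221)
8^2 ≡ 8^2 = 64 ≡ 64 (mod 221)
8^4 ≡ 64^2 = 4096 ≡ 118 (mod 221)
8^8 ≡ 118^2 = 13924 ≡ 1 (mod 221)
8^16 ≡ 1^2 = 1 ≡ 1 (mod 221)
8^32 ≡ 1^2 = 1 ≡ 1 (mod 221)
8^64 ≡ 1^2 = 1 ≡ 1 (mod 221)
8^128 ≡ 1^2 = 1 ≡ 1 (mod 221)
220 = 128 + 64 + 16 + 8 + 4 in binary powers of 2.
So 8^220 ≡ 1 · 1 · 1 · 1 · 118 ≡ 118 (mod 221).
Since 118 ≠ 1, base 8 is a Fermat witness: 221 is composite.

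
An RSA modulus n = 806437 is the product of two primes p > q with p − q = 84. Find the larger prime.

Since p = q + 84, we have 806437 = q(q + 84), so q² + 84q − 806437 = 0.
Discriminant: 84² + 4·806437 = 7056 + 3225748 = 3232804; √3232804 = 1798.
q = (−84 + 1798)/2 = 857, and p = q + 84 = 941.
Check: 857 · 941 = 806437.

941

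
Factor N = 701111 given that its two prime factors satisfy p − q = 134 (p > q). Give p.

Since p = q + 134, we have 701111 = q(q + 134), so q² + 134q − 701111 = 0.
Discriminant: 134² + 4·701111 = 17956 + 2804444 = 2822400; √2822400 = 1680.
q = (−134 + 1680)/2 = 773, and p = q + 134 = 907.
Check: 773 · 907 = 701111.

907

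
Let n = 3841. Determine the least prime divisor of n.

3841 is odd.
Digit sum 16, not divisible by 3.
Ends in 1: not divisible by 5.
7: 3841 = 7·548 + 5
11: 3841 = 11·349 + 2
13: 3841 = 13·295 + 6
17: 3841 = 17·225 + 16
19: 3841 = 19·202 + 3
23: 3841 = 23·167

23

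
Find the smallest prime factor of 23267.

53

23267 is odd.
Digit sum 20, not divisible by 3.
Ends in 7: not divisible by 5.
7: 23267 = 7·3323 + 6
11: 23267 = 11·2115 + 2
13: 23267 = 13·1789 + 10
17: 23267 = 17·1368 + 11
19: 23267 = 19·1224 + 11
23: 23267 = 23·1011 + 14
29: 23267 = 29·802 + 9
31: 23267 = 31·750 + 17
37: 23267 = 37·628 + 31
41: 23267 = 41·567 + 20
43: 23267 = 43·541 + 4
47: 23267 = 47·495 + 2
53: 23267 = 53·439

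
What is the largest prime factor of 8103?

73

8103 = 3 · 2701
2701 = 37 · 73
73 is prime.
So 8103 = 3 · 37 · 73; the largest prime factor is 73.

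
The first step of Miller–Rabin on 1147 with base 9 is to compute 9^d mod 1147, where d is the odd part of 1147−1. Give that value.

1147 − 1 = 1146 = 2^1 · 573, so d = 573.
9^1 ≡ 9 (mod 1147)
9^2 ≡ 9^2 = 81 ≡ 81 (mod 1147)
9^4 ≡ 81^2 = 6561 ≡ 826 (mod 1147)
9^8 ≡ 826^2 = 682276 ≡ 958 (mod 1147)
9^16 ≡ 958^2 = 917764 ≡ 164 (mod 1147)
9^32 ≡ 164^2 = 26896 ≡ 515 (mod 1147)
9^64 ≡ 515^2 = 265225 ≡ 268 (mod 1147)
9^128 ≡ 268^2 = 71824 ≡ 710 (mod 1147)
9^256 ≡ 710^2 = 504100 ≡ 567 (mod 1147)
9^512 ≡ 567^2 = 321489 ≡ 329 (mod 1147)
573 = 512 + 32 + 16 + 8 + 4 + 1 in binary powers of 2.
So 9^573 ≡ 329 · 515 · 164 · 958 · 826 · 9 ≡ 47 (mod 1147).
Squaring chain: 47; never reaches −1, so base 9 is a Miller–Rabin witness that 1147 is composite.

47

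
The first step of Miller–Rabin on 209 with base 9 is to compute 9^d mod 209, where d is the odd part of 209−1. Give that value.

25

209 − 1 = 208 = 2^4 · 13, so d = 13.
9^1 ≡ 9 (mod 209)
9^2 ≡ 9^2 = 81 ≡ 81 (mod 209)
9^4 ≡ 81^2 = 6561 ≡ 82 (mod 209)
9^8 ≡ 82^2 = 6724 ≡ 36 (mod 209)
13 = 8 + 4 + 1 in binary powers of 2.
So 9^13 ≡ 36 · 82 · 9 ≡ 25 (mod 209).
Squaring chain: 25 → 207 → 4 → 16; never reaches −1, so base 9 is a Miller–Rabin witness that 209 is composite.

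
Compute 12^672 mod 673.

12^1 ≡ 12 (mod 673)
12^2 ≡ 12^2 = 144 ≡ 144 (mod 673)
12^4 ≡ 144^2 = 20736 ≡ 546 (mod 673)
12^8 ≡ 546^2 = 298116 ≡ 650 (mod 673)
12^16 ≡ 650^2 = 422500 ≡ 529 (mod 673)
12^32 ≡ 529^2 = 279841 ≡ 546 (mod 673)
12^64 ≡ 546^2 = 298116 ≡ 650 (mod 673)
12^128 ≡ 650^2 = 422500 ≡ 529 (mod 673)
12^256 ≡ 529^2 = 279841 ≡ 546 (mod 673)
12^512 ≡ 546^2 = 298116 ≡ 650 (mod 673)
672 = 512 + 128 + 32 in binary powers of 2.
So 12^672 ≡ 650 · 529 · 546 ≡ 1 (mod 673).
Since the result is 1, base 12 gives no evidence that 673 is composite.

1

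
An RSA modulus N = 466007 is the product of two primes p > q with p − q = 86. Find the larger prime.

Since p = q + 86, we have 466007 = q(q + 86), so q² + 86q − 466007 = 0.
Discriminant: 86² + 4·466007 = 7396 + 1864028 = 1871424; √1871424 = 1368.
q = (−86 + 1368)/2 = 641, and p = q + 86 = 727.
Check: 641 · 727 = 466007.

727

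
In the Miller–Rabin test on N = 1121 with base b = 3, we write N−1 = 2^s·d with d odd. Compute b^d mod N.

906

1121 − 1 = 1120 = 2^5 · 35, so d = 35.
3^1 ≡ 3 (mod 1121)
3^2 ≡ 3^2 = 9 ≡ 9 (mod 1121)
3^4 ≡ 9^2 = 81 ≡ 81 (mod 1121)
3^8 ≡ 81^2 = 6561 ≡ 956 (mod 1121)
3^16 ≡ 956^2 = 913936 ≡ 321 (mod 1121)
3^32 ≡ 321^2 = 103041 ≡ 1030 (mod 1121)
35 = 32 + 2 + 1 in binary powers of 2.
So 3^35 ≡ 1030 · 9 · 3 ≡ 906 (mod 1121).
Squaring chain: 906 → 264 → 194 → 643 → 921; never reaches −1, so base 3 is a Miller–Rabin witness that 1121 is composite.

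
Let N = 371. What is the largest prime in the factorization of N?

53

371 = 7 · 53
53 is prime.
So 371 = 7 · 53; the largest prime factor is 53.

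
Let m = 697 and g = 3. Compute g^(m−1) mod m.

3^1 ≡ 3 (mod 697)
3^2 ≡ 3^2 = 9 ≡ 9 (mod 697)
3^4 ≡ 9^2 = 81 ≡ 81 (mod 697)
3^8 ≡ 81^2 = 6561 ≡ 288 (mod 697)
3^16 ≡ 288^2 = 82944 ≡ 1 (mod 697)
3^32 ≡ 1^2 = 1 ≡ 1 (mod 697)
3^64 ≡ 1^2 = 1 ≡ 1 (mod 697)
3^128 ≡ 1^2 = 1 ≡ 1 (mod 697)
3^256 ≡ 1^2 = 1 ≡ 1 (mod 697)
3^512 ≡ 1^2 = 1 ≡ 1 (mod 697)
696 = 512 + 128 + 32 + 16 + 8 in binary powers of 2.
So 3^696 ≡ 1 · 1 · 1 · 1 · 288 ≡ 288 (mod 697).
Since 288 ≠ 1, base 3 is a Fermat witness: 697 is composite.

288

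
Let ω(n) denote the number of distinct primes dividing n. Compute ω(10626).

10626 = 2 · 5313
5313 = 3 · 1771
1771 = 7 · 253
253 = 11 · 23
10626 = 2 · 3 · 7 · 11 · 23, which has 5 distinct prime factors.

5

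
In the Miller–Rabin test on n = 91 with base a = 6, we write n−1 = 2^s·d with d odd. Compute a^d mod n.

83

91 − 1 = 90 = 2^1 · 45, so d = 45.
6^1 ≡ 6 (mod 91)
6^2 ≡ 6^2 = 36 ≡ 36 (mod 91)
6^4 ≡ 36^2 = 1296 ≡ 22 (mod 91)
6^8 ≡ 22^2 = 484 ≡ 29 (mod 91)
6^16 ≡ 29^2 = 841 ≡ 22 (mod 91)
6^32 ≡ 22^2 = 484 ≡ 29 (mod 91)
45 = 32 + 8 + 4 + 1 in binary powers of 2.
So 6^45 ≡ 29 · 29 · 22 · 6 ≡ 83 (mod 91).
Squaring chain: 83; never reaches −1, so base 6 is a Miller–Rabin witness that 91 is composite.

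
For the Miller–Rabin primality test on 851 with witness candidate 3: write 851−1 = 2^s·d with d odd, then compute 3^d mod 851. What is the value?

324

851 − 1 = 850 = 2^1 · 425, so d = 425.
3^1 ≡ 3 (mod 851)
3^2 ≡ 3^2 = 9 ≡ 9 (mod 851)
3^4 ≡ 9^2 = 81 ≡ 81 (mod 851)
3^8 ≡ 81^2 = 6561 ≡ 604 (mod 851)
3^16 ≡ 604^2 = 364816 ≡ 588 (mod 851)
3^32 ≡ 588^2 = 345744 ≡ 238 (mod 851)
3^64 ≡ 238^2 = 56644 ≡ 478 (mod 851)
3^128 ≡ 478^2 = 228484 ≡ 416 (mod 851)
3^256 ≡ 416^2 = 173056 ≡ 303 (mod 851)
425 = 256 + 128 + 32 + 8 + 1 in binary powers of 2.
So 3^425 ≡ 303 · 416 · 238 · 604 · 3 ≡ 324 (mod 851).
Squaring chain: 324; never reaches −1, so base 3 is a Miller–Rabin witness that 851 is composite.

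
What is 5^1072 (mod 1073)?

488

5^1 ≡ 5 (mod 1073)
5^2 ≡ 5^2 = 25 ≡ 25 (mod 1073)
5^4 ≡ 25^2 = 625 ≡ 625 (mod 1073)
5^8 ≡ 625^2 = 390625 ≡ 53 (mod 1073)
5^16 ≡ 53^2 = 2809 ≡ 663 (mod 1073)
5^32 ≡ 663^2 = 439569 ≡ 712 (mod 1073)
5^64 ≡ 712^2 = 506944 ≡ 488 (mod 1073)
5^128 ≡ 488^2 = 238144 ≡ 1011 (mod 1073)
5^256 ≡ 1011^2 = 1022121 ≡ 625 (mod 1073)
5^512 ≡ 625^2 = 390625 ≡ 53 (mod 1073)
5^1024 ≡ 53^2 = 2809 ≡ 663 (mod 1073)
1072 = 1024 + 32 + 16 in binary powers of 2.
So 5^1072 ≡ 663 · 712 · 663 ≡ 488 (mod 1073).
Since 488 ≠ 1, base 5 is a Fermat witness: 1073 is composite.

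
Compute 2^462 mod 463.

2^1 ≡ 2 (mod 463)
2^2 ≡ 2^2 = 4 ≡ 4 (mod 463)
2^4 ≡ 4^2 = 16 ≡ 16 (mod 463)
2^8 ≡ 16^2 = 256 ≡ 256 (mod 463)
2^16 ≡ 256^2 = 65536 ≡ 253 (mod 463)
2^32 ≡ 253^2 = 64009 ≡ 115 (mod 463)
2^64 ≡ 115^2 = 13225 ≡ 261 (mod 463)
2^128 ≡ 261^2 = 68121 ≡ 60 (mod 463)
2^256 ≡ 60^2 = 3600 ≡ 359 (mod 463)
462 = 256 + 128 + 64 + 8 + 4 + 2 in binary powers of 2.
So 2^462 ≡ 359 · 60 · 261 · 256 · 16 · 4 ≡ 1 (mod 463).
Since the result is 1, base 2 gives no evidence that 463 is composite.

1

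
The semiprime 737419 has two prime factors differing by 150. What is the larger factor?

Since p = q + 150, we have 737419 = q(q + 150), so q² + 150q − 737419 = 0.
Discriminant: 150² + 4·737419 = 22500 + 2949676 = 2972176; √2972176 = 1724.
q = (−150 + 1724)/2 = 787, and p = q + 150 = 937.
Check: 787 · 937 = 737419.

937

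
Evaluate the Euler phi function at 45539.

40320

Factor: 45539 = 13 · 31 · 113.
φ(45539) = (13−1) · (31−1) · (113−1) = 12 · 30 · 112 = 40320.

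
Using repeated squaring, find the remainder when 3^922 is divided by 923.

432

3^1 ≡ 3 (mod 923)
3^2 ≡ 3^2 = 9 ≡ 9 (mod 923)
3^4 ≡ 9^2 = 81 ≡ 81 (mod 923)
3^8 ≡ 81^2 = 6561 ≡ 100 (mod 923)
3^16 ≡ 100^2 = 10000 ≡ 770 (mod 923)
3^32 ≡ 770^2 = 592900 ≡ 334 (mod 923)
3^64 ≡ 334^2 = 111556 ≡ 796 (mod 923)
3^128 ≡ 796^2 = 633616 ≡ 438 (mod 923)
3^256 ≡ 438^2 = 191844 ≡ 783 (mod 923)
3^512 ≡ 783^2 = 613089 ≡ 217 (mod 923)
922 = 512 + 256 + 128 + 16 + 8 + 2 in binary powers of 2.
So 3^922 ≡ 217 · 783 · 438 · 770 · 100 · 9 ≡ 432 (mod 923).
Since 432 ≠ 1, base 3 is a Fermat witness: 923 is composite.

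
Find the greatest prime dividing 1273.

1273 = 19 · 67
67 is prime.
So 1273 = 19 · 67; the largest prime factor is 67.

67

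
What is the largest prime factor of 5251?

89

5251 = 59 · 89
89 is prime.
So 5251 = 59 · 89; the largest prime factor is 89.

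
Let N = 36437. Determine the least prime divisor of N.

83

36437 is odd.
Digit sum 23, not divisible by 3.
Ends in 7: not divisible by 5.
7: 36437 = 7·5205 + 2
11: 36437 = 11·3312 + 5
13: 36437 = 13·2802 + 11
17: 36437 = 17·2143 + 6
19: 36437 = 19·1917 + 14
23: 36437 = 23·1584 + 5
29: 36437 = 29·1256 + 13
31: 36437 = 31·1175 + 12
37: 36437 = 37·984 + 29
41: 36437 = 41·888 + 29
43: 36437 = 43·847 + 16
47: 36437 = 47·775 + 12
53: 36437 = 53·687 + 26
59: 36437 = 59·617 + 34
61: 36437 = 61·597 + 20
67: 36437 = 67·543 + 56
71: 36437 = 71·513 + 14
73: 36437 = 73·499 + 10
79: 36437 = 79·461 + 18
83: 36437 = 83·439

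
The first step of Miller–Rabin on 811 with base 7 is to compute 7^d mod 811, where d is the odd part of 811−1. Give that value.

1

811 − 1 = 810 = 2^1 · 405, so d = 405.
7^1 ≡ 7 (mod 811)
7^2 ≡ 7^2 = 49 ≡ 49 (mod 811)
7^4 ≡ 49^2 = 2401 ≡ 779 (mod 811)
7^8 ≡ 779^2 = 606841 ≡ 213 (mod 811)
7^16 ≡ 213^2 = 45369 ≡ 764 (mod 811)
7^32 ≡ 764^2 = 583696 ≡ 587 (mod 811)
7^64 ≡ 587^2 = 344569 ≡ 705 (mod 811)
7^128 ≡ 705^2 = 497025 ≡ 693 (mod 811)
7^256 ≡ 693^2 = 480249 ≡ 137 (mod 811)
405 = 256 + 128 + 16 + 4 + 1 in binary powers of 2.
So 7^405 ≡ 137 · 693 · 764 · 779 · 7 ≡ 1 (mod 811).
Since 7^d ≡ 1 (mod 811), base 7 does not prove 811 composite.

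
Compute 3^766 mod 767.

3^1 ≡ 3 (mod 767)
3^2 ≡ 3^2 = 9 ≡ 9 (mod 767)
3^4 ≡ 9^2 = 81 ≡ 81 (mod 767)
3^8 ≡ 81^2 = 6561 ≡ 425 (mod 767)
3^16 ≡ 425^2 = 180625 ≡ 380 (mod 767)
3^32 ≡ 380^2 = 144400 ≡ 204 (mod 767)
3^64 ≡ 204^2 = 41616 ≡ 198 (mod 767)
3^128 ≡ 198^2 = 39204 ≡ 87 (mod 767)
3^256 ≡ 87^2 = 7569 ≡ 666 (mod 767)
3^512 ≡ 666^2 = 443556 ≡ 230 (mod 767)
766 = 512 + 128 + 64 + 32 + 16 + 8 + 4 + 2 in binary powers of 2.
So 3^766 ≡ 230 · 87 · 198 · 204 · 380 · 425 · 81 · 9 ≡ 146 (mod 767).
Since 146 ≠ 1, base 3 is a Fermat witness: 767 is composite.

146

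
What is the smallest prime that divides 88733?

89

88733 is odd.
Digit sum 29, not divisible by 3.
Ends in 3: not divisible by 5.
7: 88733 = 7·12676 + 1
11: 88733 = 11·8066 + 7
13: 88733 = 13·6825 + 8
17: 88733 = 17·5219 + 10
19: 88733 = 19·4670 + 3
23: 88733 = 23·3857 + 22
29: 88733 = 29·3059 + 22
31: 88733 = 31·2862 + 11
37: 88733 = 37·2398 + 7
41: 88733 = 41·2164 + 9
43: 88733 = 43·2063 + 24
47: 88733 = 47·1887 + 44
53: 88733 = 53·1674 + 11
59: 88733 = 59·1503 + 56
61: 88733 = 61·1454 + 39
67: 88733 = 67·1324 + 25
71: 88733 = 71·1249 + 54
73: 88733 = 73·1215 + 38
79: 88733 = 79·1123 + 16
83: 88733 = 83·1069 + 6
89: 88733 = 89·997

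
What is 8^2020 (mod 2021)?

1860

8^1 ≡ 8 (mod 2021)
8^2 ≡ 8^2 = 64 ≡ 64 (mod 2021)
8^4 ≡ 64^2 = 4096 ≡ 54 (mod 2021)
8^8 ≡ 54^2 = 2916 ≡ 895 (mod 2021)
8^16 ≡ 895^2 = 801025 ≡ 709 (mod 2021)
8^32 ≡ 709^2 = 502681 ≡ 1473 (mod 2021)
8^64 ≡ 1473^2 = 2169729 ≡ 1196 (mod 2021)
8^128 ≡ 1196^2 = 1430416 ≡ 1569 (mod 2021)
8^256 ≡ 1569^2 = 2461761 ≡ 183 (mod 2021)
8^512 ≡ 183^2 = 33489 ≡ 1153 (mod 2021)
8^1024 ≡ 1153^2 = 1329409 ≡ 1612 (mod 2021)
2020 = 1024 + 512 + 256 + 128 + 64 + 32 + 4 in binary powers of 2.
So 8^2020 ≡ 1612 · 1153 · 183 · 1569 · 1196 · 1473 · 54 ≡ 1860 (mod 2021).
Since 1860 ≠ 1, base 8 is a Fermat witness: 2021 is composite.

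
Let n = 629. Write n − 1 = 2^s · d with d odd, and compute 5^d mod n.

309

629 − 1 = 628 = 2^2 · 157, so d = 157.
5^1 ≡ 5 (mod 629)
5^2 ≡ 5^2 = 25 ≡ 25 (mod 629)
5^4 ≡ 25^2 = 625 ≡ 625 (mod 629)
5^8 ≡ 625^2 = 390625 ≡ 16 (mod 629)
5^16 ≡ 16^2 = 256 ≡ 256 (mod 629)
5^32 ≡ 256^2 = 65536 ≡ 120 (mod 629)
5^64 ≡ 120^2 = 14400 ≡ 562 (mod 629)
5^128 ≡ 562^2 = 315844 ≡ 86 (mod 629)
157 = 128 + 16 + 8 + 4 + 1 in binary powers of 2.
So 5^157 ≡ 86 · 256 · 16 · 625 · 5 ≡ 309 (mod 629).
Squaring chain: 309 → 502; never reaches −1, so base 5 is a Miller–Rabin witness that 629 is composite.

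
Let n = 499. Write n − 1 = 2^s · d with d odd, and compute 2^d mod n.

498

499 − 1 = 498 = 2^1 · 249, so d = 249.
2^1 ≡ 2 (mod 499)
2^2 ≡ 2^2 = 4 ≡ 4 (mod 499)
2^4 ≡ 4^2 = 16 ≡ 16 (mod 499)
2^8 ≡ 16^2 = 256 ≡ 256 (mod 499)
2^16 ≡ 256^2 = 65536 ≡ 167 (mod 499)
2^32 ≡ 167^2 = 27889 ≡ 444 (mod 499)
2^64 ≡ 444^2 = 197136 ≡ 31 (mod 499)
2^128 ≡ 31^2 = 961 ≡ 462 (mod 499)
249 = 128 + 64 + 32 + 16 + 8 + 1 in binary powers of 2.
So 2^249 ≡ 462 · 31 · 444 · 167 · 256 · 2 ≡ 498 (mod 499).
Since 2^d ≡ 498 (mod 499), base 2 does not prove 499 composite.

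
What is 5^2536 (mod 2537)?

5^1 ≡ 5 (mod 2537)
5^2 ≡ 5^2 = 25 ≡ 25 (mod 2537)
5^4 ≡ 25^2 = 625 ≡ 625 (mod 2537)
5^8 ≡ 625^2 = 390625 ≡ 2464 (mod 2537)
5^16 ≡ 2464^2 = 6071296 ≡ 255 (mod 2537)
5^32 ≡ 255^2 = 65025 ≡ 1600 (mod 2537)
5^64 ≡ 1600^2 = 2560000 ≡ 167 (mod 2537)
5^128 ≡ 167^2 = 27889 ≡ 2519 (mod 2537)
5^256 ≡ 2519^2 = 6345361 ≡ 324 (mod 2537)
5^512 ≡ 324^2 = 104976 ≡ 959 (mod 2537)
5^1024 ≡ 959^2 = 919681 ≡ 1287 (mod 2537)
5^2048 ≡ 1287^2 = 1656369 ≡ 2245 (mod 2537)
2536 = 2048 + 256 + 128 + 64 + 32 + 8 in binary powers of 2.
So 5^2536 ≡ 2245 · 324 · 2519 · 167 · 1600 · 2464 ≡ 1975 (mod 2537).
Since 1975 ≠ 1, base 5 is a Fermat witness: 2537 is composite.

1975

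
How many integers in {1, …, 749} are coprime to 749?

636

Factor: 749 = 7 · 107.
φ(749) = (7−1) · (107−1) = 6 · 106 = 636.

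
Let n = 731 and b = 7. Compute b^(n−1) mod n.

36

7^1 ≡ 7 (mod 731)
7^2 ≡ 7^2 = 49 ≡ 49 (mod 731)
7^4 ≡ 49^2 = 2401 ≡ 208 (mod 731)
7^8 ≡ 208^2 = 43264 ≡ 135 (mod 731)
7^16 ≡ 135^2 = 18225 ≡ 681 (mod 731)
7^32 ≡ 681^2 = 463761 ≡ 307 (mod 731)
7^64 ≡ 307^2 = 94249 ≡ 681 (mod 731)
7^128 ≡ 681^2 = 463761 ≡ 307 (mod 731)
7^256 ≡ 307^2 = 94249 ≡ 681 (mod 731)
7^512 ≡ 681^2 = 463761 ≡ 307 (mod 731)
730 = 512 + 128 + 64 + 16 + 8 + 2 in binary powers of 2.
So 7^730 ≡ 307 · 307 · 681 · 681 · 135 · 49 ≡ 36 (mod 731).
Since 36 ≠ 1, base 7 is a Fermat witness: 731 is composite.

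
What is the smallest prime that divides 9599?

29

9599 is odd.
Digit sum 32, not divisible by 3.
Ends in 9: not divisible by 5.
7: 9599 = 7·1371 + 2
11: 9599 = 11·872 + 7
13: 9599 = 13·738 + 5
17: 9599 = 17·564 + 11
19: 9599 = 19·505 + 4
23: 9599 = 23·417 + 8
29: 9599 = 29·331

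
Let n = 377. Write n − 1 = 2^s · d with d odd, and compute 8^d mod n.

31

377 − 1 = 376 = 2^3 · 47, so d = 47.
8^1 ≡ 8 (mod 377)
8^2 ≡ 8^2 = 64 ≡ 64 (mod 377)
8^4 ≡ 64^2 = 4096 ≡ 326 (mod 377)
8^8 ≡ 326^2 = 106276 ≡ 339 (mod 377)
8^16 ≡ 339^2 = 114921 ≡ 313 (mod 377)
8^32 ≡ 313^2 = 97969 ≡ 326 (mod 377)
47 = 32 + 8 + 4 + 2 + 1 in binary powers of 2.
So 8^47 ≡ 326 · 339 · 326 · 64 · 8 ≡ 31 (mod 377).
Squaring chain: 31 → 207 → 248; never reaches −1, so base 8 is a Miller–Rabin witness that 377 is composite.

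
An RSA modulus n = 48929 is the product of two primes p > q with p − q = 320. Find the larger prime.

Since p = q + 320, we have 48929 = q(q + 320), so q² + 320q − 48929 = 0.
Discriminant: 320² + 4·48929 = 102400 + 195716 = 298116; √298116 = 546.
q = (−320 + 546)/2 = 113, and p = q + 320 = 433.
Check: 113 · 433 = 48929.

433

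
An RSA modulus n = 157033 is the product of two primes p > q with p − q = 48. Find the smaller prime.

Since p = q + 48, we have 157033 = q(q + 48), so q² + 48q − 157033 = 0.
Discriminant: 48² + 4·157033 = 2304 + 628132 = 630436; √630436 = 794.
q = (−48 + 794)/2 = 373, and p = q + 48 = 421.
Check: 373 · 421 = 157033.

373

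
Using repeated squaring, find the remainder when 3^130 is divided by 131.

1

3^1 ≡ 3 (mod 131)
3^2 ≡ 3^2 = 9 ≡ 9 (mod 131)
3^4 ≡ 9^2 = 81 ≡ 81 (mod 131)
3^8 ≡ 81^2 = 6561 ≡ 11 (mod 131)
3^16 ≡ 11^2 = 121 ≡ 121 (mod 131)
3^32 ≡ 121^2 = 14641 ≡ 100 (mod 131)
3^64 ≡ 100^2 = 10000 ≡ 44 (mod 131)
3^128 ≡ 44^2 = 1936 ≡ 102 (mod 131)
130 = 128 + 2 in binary powers of 2.
So 3^130 ≡ 102 · 9 ≡ 1 (mod 131).
Since the result is 1, base 3 gives no evidence that 131 is composite.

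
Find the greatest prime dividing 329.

329 = 7 · 47
47 is prime.
So 329 = 7 · 47; the largest prime factor is 47.

47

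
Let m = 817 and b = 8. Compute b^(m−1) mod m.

8^1 ≡ 8 (mod 817)
8^2 ≡ 8^2 = 64 ≡ 64 (mod 817)
8^4 ≡ 64^2 = 4096 ≡ 11 (mod 817)
8^8 ≡ 11^2 = 121 ≡ 121 (mod 817)
8^16 ≡ 121^2 = 14641 ≡ 752 (mod 817)
8^32 ≡ 752^2 = 565504 ≡ 140 (mod 817)
8^64 ≡ 140^2 = 19600 ≡ 809 (mod 817)
8^128 ≡ 809^2 = 654481 ≡ 64 (mod 817)
8^256 ≡ 64^2 = 4096 ≡ 11 (mod 817)
8^512 ≡ 11^2 = 121 ≡ 121 (mod 817)
816 = 512 + 256 + 32 + 16 in binary powers of 2.
So 8^816 ≡ 121 · 11 · 140 · 752 ≡ 742 (mod 817).
Since 742 ≠ 1, base 8 is a Fermat witness: 817 is composite.

742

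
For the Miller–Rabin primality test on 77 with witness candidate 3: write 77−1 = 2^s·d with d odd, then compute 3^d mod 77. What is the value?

77 − 1 = 76 = 2^2 · 19, so d = 19.
3^1 ≡ 3 (mod 77)
3^2 ≡ 3^2 = 9 ≡ 9 (mod 77)
3^4 ≡ 9^2 = 81 ≡ 4 (mod 77)
3^8 ≡ 4^2 = 16 ≡ 16 (mod 77)
3^16 ≡ 16^2 = 256 ≡ 25 (mod 77)
19 = 16 + 2 + 1 in binary powers of 2.
So 3^19 ≡ 25 · 9 · 3 ≡ 59 (mod 77).
Squaring chain: 59 → 16; never reaches −1, so base 3 is a Miller–Rabin witness that 77 is composite.

59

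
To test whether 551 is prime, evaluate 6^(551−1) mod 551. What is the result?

6^1 ≡ 6 (mod 551)
6^2 ≡ 6^2 = 36 ≡ 36 (mod 551)
6^4 ≡ 36^2 = 1296 ≡ 194 (mod 551)
6^8 ≡ 194^2 = 37636 ≡ 168 (mod 551)
6^16 ≡ 168^2 = 28224 ≡ 123 (mod 551)
6^32 ≡ 123^2 = 15129 ≡ 252 (mod 551)
6^64 ≡ 252^2 = 63504 ≡ 139 (mod 551)
6^128 ≡ 139^2 = 19321 ≡ 36 (mod 551)
6^256 ≡ 36^2 = 1296 ≡ 194 (mod 551)
6^512 ≡ 194^2 = 37636 ≡ 168 (mod 551)
550 = 512 + 32 + 4 + 2 in binary powers of 2.
So 6^550 ≡ 168 · 252 · 194 · 36 ≡ 310 (mod 551).
Since 310 ≠ 1, base 6 is a Fermat witness: 551 is composite.

310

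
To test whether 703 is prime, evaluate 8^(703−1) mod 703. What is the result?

8^1 ≡ 8 (mod 703)
8^2 ≡ 8^2 = 64 ≡ 64 (mod 703)
8^4 ≡ 64^2 = 4096 ≡ 581 (mod 703)
8^8 ≡ 581^2 = 337561 ≡ 121 (mod 703)
8^16 ≡ 121^2 = 14641 ≡ 581 (mod 703)
8^32 ≡ 581^2 = 337561 ≡ 121 (mod 703)
8^64 ≡ 121^2 = 14641 ≡ 581 (mod 703)
8^128 ≡ 581^2 = 337561 ≡ 121 (mod 703)
8^256 ≡ 121^2 = 14641 ≡ 581 (mod 703)
8^512 ≡ 581^2 = 337561 ≡ 121 (mod 703)
702 = 512 + 128 + 32 + 16 + 8 + 4 + 2 in binary powers of 2.
So 8^702 ≡ 121 · 121 · 121 · 581 · 121 · 581 · 64 ≡ 628 (mod 703).
Since 628 ≠ 1, base 8 is a Fermat witness: 703 is composite.

628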